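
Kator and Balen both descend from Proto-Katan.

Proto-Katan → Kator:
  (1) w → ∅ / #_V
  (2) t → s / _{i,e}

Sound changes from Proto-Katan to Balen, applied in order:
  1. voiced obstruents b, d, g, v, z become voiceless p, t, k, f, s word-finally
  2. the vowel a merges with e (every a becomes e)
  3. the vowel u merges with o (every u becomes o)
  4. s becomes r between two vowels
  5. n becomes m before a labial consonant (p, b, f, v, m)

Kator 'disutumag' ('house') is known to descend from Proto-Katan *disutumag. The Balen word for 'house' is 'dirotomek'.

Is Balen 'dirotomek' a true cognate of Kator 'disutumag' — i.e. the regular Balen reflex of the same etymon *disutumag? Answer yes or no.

yes

Derive the expected Balen reflex of *disutumag:
Balen: *disutumag > disutumak > disutumek > disotomek > dirotomek  (by final devoicing, vowel merger, vowel merger, rhotacism)
Balen 'dirotomek' matches the regular reflex exactly, so the pair is cognate.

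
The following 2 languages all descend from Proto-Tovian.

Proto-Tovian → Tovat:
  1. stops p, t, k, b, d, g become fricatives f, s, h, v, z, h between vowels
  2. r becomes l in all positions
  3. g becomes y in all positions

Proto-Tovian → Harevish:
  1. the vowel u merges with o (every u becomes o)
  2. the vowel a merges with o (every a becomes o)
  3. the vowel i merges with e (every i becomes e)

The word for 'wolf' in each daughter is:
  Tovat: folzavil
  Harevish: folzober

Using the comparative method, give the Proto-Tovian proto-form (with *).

Position 8: Tovat has l, Harevish has r. Harevish preserves r here (none of its changes turn any other segment into r), so the proto-segment is *r.
Position 7: Tovat has i, Harevish has e. Tovat preserves i here (none of its changes turn any other segment into i), so the proto-segment is *i.
This points to *folzabir. Verify forward in each daughter:
Tovat: *folzabir > folzavir > folzavil  (by intervocalic lenition, unconditioned shift)
Harevish: *folzabir > folzobir > folzober  (by vowel merger, vowel merger)
No other proto-form is consistent with every reflex, so the reconstruction is *folzabir.

*folzabir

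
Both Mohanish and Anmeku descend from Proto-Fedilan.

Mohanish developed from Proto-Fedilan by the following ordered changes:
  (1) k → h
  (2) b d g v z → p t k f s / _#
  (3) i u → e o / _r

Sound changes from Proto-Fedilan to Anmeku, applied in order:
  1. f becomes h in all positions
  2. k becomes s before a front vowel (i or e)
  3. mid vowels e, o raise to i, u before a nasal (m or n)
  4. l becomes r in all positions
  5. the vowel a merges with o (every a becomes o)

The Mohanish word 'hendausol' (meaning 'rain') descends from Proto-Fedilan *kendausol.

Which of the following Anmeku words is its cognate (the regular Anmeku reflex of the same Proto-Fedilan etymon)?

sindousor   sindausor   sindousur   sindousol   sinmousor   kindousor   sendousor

Anmeku: *kendausol > sendausol > sindausol > sindausor > sindousor  (by palatalisation, pre-nasal raising, unconditioned shift, vowel merger)
The other candidates each miss or misapply at least one Anmeku change.

sindousor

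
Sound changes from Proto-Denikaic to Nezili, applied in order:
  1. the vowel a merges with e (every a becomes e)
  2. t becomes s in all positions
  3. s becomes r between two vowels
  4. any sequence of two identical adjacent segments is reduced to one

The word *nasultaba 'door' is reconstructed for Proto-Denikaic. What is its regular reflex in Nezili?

nerulsebe

Nezili: *nasultaba
  nasultaba → nesultebe   [vowel merger]
  nesultebe → nesulsebe   [unconditioned shift]
  nesulsebe → nerulsebe   [rhotacism]
  nerulsebe (rule 4 does not apply)
  giving Nezili nerulsebe.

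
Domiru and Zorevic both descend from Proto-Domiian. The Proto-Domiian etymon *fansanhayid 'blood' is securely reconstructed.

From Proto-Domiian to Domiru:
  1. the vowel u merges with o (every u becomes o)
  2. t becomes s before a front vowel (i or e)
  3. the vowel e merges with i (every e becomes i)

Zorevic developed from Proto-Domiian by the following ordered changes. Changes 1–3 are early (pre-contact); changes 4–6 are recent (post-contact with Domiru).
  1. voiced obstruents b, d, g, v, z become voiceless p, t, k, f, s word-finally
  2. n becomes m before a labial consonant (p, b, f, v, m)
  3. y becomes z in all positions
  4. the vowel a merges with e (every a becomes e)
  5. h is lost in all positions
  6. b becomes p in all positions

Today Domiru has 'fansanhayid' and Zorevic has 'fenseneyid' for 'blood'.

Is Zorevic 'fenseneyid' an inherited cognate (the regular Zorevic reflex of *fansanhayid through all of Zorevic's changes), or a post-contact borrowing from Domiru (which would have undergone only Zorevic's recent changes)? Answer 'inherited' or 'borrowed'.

If inherited, *fansanhayid would pass through all of Zorevic's changes:
Zorevic: *fansanhayid > fansanhayit > fansanhazit > fensenhezit > fensenezit  (by final devoicing, unconditioned shift, vowel merger, h-loss)
If borrowed from Domiru 'fansanhayid' after the early changes, it would undergo only the recent ones:
  rule 4 (vowel merger): fansanhayid → fensenheyid
  rule 5 (h-loss): fensenheyid → fenseneyid
  rule 6 (unconditioned shift): no change (fenseneyid)
  ⇒ as a loan: fenseneyid
Zorevic 'fenseneyid' matches the loan outcome 'fenseneyid', not the inherited 'fensenezit' — it skipped the early Zorevic changes, so it was borrowed from Domiru.

borrowed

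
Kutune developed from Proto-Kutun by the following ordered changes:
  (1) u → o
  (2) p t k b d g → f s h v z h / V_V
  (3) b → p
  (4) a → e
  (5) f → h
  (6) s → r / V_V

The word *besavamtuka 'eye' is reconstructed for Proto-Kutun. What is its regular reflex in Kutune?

perevemtohe

Kutune: *besavamtuka
  besavamtuka → besavamtoka   [vowel merger]
  besavamtoka → besavamtoha   [intervocalic lenition]
  besavamtoha → pesavamtoha   [unconditioned shift]
  pesavamtoha → pesevemtohe   [vowel merger]
  pesevemtohe (rule 5 does not apply)
  pesevemtohe → perevemtohe   [rhotacism]
  giving Kutune perevemtohe.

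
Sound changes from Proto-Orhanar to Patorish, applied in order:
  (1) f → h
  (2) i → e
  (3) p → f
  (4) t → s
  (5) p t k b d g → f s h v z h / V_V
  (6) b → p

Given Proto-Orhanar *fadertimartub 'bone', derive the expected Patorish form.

hazersemarsup

Patorish: start from *fadertimartub.
  rule 1 (unconditioned shift): fadertimartub → hadertimartub
  rule 2 (vowel merger): hadertimartub → hadertemartub
  rule 3: no change — hadertemartub
  rule 4 (unconditioned shift): hadertemartub → hadersemarsub
  rule 5 (intervocalic lenition): hadersemarsub → hazersemarsub
  rule 6 (unconditioned shift): hazersemarsub → hazersemarsup
  ⇒ Patorish hazersemarsup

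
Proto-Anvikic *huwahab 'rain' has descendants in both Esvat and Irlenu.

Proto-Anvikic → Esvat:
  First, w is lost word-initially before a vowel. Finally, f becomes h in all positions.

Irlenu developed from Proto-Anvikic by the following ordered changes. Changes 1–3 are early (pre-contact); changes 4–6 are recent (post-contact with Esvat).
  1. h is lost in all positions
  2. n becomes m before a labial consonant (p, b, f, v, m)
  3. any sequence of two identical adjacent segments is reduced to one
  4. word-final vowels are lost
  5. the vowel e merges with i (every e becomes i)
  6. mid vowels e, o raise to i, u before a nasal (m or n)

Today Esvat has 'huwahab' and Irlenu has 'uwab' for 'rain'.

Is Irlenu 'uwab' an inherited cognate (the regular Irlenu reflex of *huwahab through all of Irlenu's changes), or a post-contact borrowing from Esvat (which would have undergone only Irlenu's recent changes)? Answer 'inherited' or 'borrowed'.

inherited

If inherited, *huwahab would pass through all of Irlenu's changes:
Irlenu: *huwahab > uwaab > uwab  (by h-loss, degemination)
If borrowed from Esvat 'huwahab' after the early changes, it would undergo only the recent ones:
  rule 4 (apocope): no change (huwahab)
  rule 5 (vowel merger): no change (huwahab)
  rule 6 (pre-nasal raising): no change (huwahab)
  ⇒ as a loan: huwahab
Irlenu 'uwab' matches the inherited outcome exactly, so it is an inherited cognate, not a loan.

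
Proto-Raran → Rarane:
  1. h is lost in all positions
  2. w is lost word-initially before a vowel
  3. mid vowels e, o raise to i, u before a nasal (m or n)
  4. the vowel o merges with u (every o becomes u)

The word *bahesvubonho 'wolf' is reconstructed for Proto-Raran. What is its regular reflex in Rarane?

baesvubunu

Rarane: *bahesvubonho > baesvubono > baesvubuno > baesvubunu  (by h-loss, pre-nasal raising, vowel merger)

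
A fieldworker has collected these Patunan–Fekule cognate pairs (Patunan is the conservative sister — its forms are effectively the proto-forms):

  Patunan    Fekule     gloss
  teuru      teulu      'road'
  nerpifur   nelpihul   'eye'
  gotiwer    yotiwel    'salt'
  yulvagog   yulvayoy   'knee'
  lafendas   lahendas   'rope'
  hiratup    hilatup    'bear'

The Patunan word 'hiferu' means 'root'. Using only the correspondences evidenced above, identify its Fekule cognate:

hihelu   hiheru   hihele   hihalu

hihelu

lafendas ~ lahendas — Patunan f corresponds to Fekule h between vowels (before a front vowel).
teuru ~ teulu — Patunan r corresponds to Fekule l between vowels (before a back vowel).
Applying these to Patunan 'hiferu':
  hiferu → hiheru   (f→h between vowels (before a front vowel))
  hiheru → hihelu   (r→l between vowels (before a back vowel))
So the Fekule cognate is 'hihelu'.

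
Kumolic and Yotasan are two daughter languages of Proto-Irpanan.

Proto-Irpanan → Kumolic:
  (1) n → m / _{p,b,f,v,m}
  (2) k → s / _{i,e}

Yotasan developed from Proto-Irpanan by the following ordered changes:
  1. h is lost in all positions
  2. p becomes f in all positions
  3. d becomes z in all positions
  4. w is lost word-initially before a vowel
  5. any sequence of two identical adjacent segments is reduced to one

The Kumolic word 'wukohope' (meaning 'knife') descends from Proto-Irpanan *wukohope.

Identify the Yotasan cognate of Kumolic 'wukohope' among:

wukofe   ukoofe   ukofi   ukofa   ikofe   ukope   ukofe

ukofe

Yotasan: *wukohope > wukoope > wukoofe > ukoofe > ukofe  (by h-loss, unconditioned shift, glide loss, degemination)
Among the options, 'ukofe' alone shows every Yotasan change applied in order.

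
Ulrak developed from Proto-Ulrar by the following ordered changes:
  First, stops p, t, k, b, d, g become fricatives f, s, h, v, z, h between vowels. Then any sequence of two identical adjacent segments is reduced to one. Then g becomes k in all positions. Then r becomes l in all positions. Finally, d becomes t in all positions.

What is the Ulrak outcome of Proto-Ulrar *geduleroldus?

Ulrak: *geduleroldus
  geduleroldus → gezuleroldus   [intervocalic lenition]
  gezuleroldus (rule 2 does not apply)
  gezuleroldus → kezuleroldus   [unconditioned shift]
  kezuleroldus → kezuleloldus   [unconditioned shift]
  kezuleloldus → kezuleloltus   [unconditioned shift]
  giving Ulrak kezuleloltus.

kezuleloltus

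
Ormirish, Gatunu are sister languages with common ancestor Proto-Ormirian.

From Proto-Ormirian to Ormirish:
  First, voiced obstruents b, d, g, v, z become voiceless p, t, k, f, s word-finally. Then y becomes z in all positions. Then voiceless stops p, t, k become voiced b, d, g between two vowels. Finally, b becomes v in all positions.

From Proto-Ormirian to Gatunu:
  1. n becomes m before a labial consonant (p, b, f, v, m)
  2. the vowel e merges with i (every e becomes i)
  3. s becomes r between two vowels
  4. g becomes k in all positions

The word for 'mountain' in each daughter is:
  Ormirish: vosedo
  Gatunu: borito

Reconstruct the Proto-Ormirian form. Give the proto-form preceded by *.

Position 3: Ormirish has s, Gatunu has r. Taking the neighbouring segments as reconstructed: Ormirish s can only go back to *s; Gatunu r could go back to *s or *r — the one source consistent with every daughter is *s.
Position 4: Ormirish has e, Gatunu has i. Ormirish preserves e here (none of its changes turn any other segment into e), so the proto-segment is *e.
This points to *boseto. Verify forward in each daughter:
Ormirish: start from *boseto.
  rule 1: no change — boseto
  rule 2: no change — boseto
  rule 3 (intervocalic voicing): boseto → bosedo
  rule 4 (unconditioned shift): bosedo → vosedo
  ⇒ Ormirish vosedo
Gatunu: *boseto > bosito > borito  (by vowel merger, rhotacism)
No other proto-form is consistent with every reflex, so the reconstruction is *boseto.

*boseto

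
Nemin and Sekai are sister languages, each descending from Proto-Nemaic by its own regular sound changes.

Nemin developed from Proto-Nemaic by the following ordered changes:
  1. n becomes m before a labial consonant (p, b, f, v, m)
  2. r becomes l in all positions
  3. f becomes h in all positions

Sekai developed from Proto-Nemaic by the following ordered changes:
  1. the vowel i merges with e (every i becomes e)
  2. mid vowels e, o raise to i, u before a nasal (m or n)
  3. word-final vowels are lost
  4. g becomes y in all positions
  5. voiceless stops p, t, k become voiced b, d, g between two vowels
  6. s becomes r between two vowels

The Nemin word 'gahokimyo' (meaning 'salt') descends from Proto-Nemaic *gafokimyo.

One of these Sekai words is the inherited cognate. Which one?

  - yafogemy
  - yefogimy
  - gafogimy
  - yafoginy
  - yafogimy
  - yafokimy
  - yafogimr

yafogimy

Sekai: *gafokimyo
  gafokimyo → gafokemyo   [vowel merger]
  gafokemyo → gafokimyo   [pre-nasal raising]
  gafokimyo → gafokimy   [apocope]
  gafokimy → yafokimy   [unconditioned shift]
  yafokimy → yafogimy   [intervocalic voicing]
  yafogimy (rule 6 does not apply)
  giving Sekai yafogimy.
The other candidates each miss or misapply at least one Sekai change.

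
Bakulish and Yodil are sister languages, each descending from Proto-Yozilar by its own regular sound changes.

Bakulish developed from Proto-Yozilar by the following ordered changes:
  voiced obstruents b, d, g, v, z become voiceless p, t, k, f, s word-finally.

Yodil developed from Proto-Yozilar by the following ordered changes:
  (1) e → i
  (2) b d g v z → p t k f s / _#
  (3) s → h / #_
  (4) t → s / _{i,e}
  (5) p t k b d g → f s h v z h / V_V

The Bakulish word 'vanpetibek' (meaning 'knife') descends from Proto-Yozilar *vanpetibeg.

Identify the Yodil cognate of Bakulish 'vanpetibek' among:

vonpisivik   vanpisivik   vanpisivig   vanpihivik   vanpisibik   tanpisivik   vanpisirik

Yodil: *vanpetibeg
  vanpetibeg → vanpitibig   [vowel merger]
  vanpitibig → vanpitibik   [final devoicing]
  vanpitibik (rule 3 does not apply)
  vanpitibik → vanpisibik   [palatalisation]
  vanpisibik → vanpisivik   [intervocalic lenition]
  giving Yodil vanpisivik.

vanpisivik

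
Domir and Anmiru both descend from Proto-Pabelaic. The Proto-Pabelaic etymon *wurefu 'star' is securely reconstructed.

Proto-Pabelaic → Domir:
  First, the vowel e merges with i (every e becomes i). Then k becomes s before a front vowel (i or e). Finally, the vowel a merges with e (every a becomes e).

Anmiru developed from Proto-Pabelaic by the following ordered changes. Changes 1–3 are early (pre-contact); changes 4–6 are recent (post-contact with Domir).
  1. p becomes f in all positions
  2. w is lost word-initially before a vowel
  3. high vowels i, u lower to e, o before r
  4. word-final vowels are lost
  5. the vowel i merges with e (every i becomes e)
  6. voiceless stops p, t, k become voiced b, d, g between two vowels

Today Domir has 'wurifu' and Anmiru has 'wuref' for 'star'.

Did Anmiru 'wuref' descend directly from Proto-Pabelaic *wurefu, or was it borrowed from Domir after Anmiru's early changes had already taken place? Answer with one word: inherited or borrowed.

borrowed

If inherited, *wurefu would pass through all of Anmiru's changes:
Anmiru: *wurefu > urefu > orefu > oref  (by glide loss, pre-rhotic lowering, apocope)
If borrowed from Domir 'wurifu' after the early changes, it would undergo only the recent ones:
  rule 4 (apocope): wurifu → wurif
  rule 5 (vowel merger): wurif → wuref
  rule 6 (intervocalic voicing): no change (wuref)
  ⇒ as a loan: wuref
Anmiru 'wuref' matches the loan outcome 'wuref', not the inherited 'oref' — it skipped the early Anmiru changes, so it was borrowed from Domir.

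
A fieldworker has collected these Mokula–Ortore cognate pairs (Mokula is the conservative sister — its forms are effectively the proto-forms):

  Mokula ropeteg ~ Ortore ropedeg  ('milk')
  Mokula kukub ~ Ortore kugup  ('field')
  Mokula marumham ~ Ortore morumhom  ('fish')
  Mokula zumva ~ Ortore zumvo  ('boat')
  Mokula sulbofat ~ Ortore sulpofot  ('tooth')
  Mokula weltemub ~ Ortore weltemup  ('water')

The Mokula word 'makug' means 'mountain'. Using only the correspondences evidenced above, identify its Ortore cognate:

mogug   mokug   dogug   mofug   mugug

sulbofat ~ sulpofot — Mokula a corresponds to Ortore o after a consonant, before a consonant other than r, m, n, p, b, f, v.
kukub ~ kugup — Mokula k corresponds to Ortore g between vowels (before a back vowel).
Applying these to Mokula 'makug':
  makug → mokug   (a→o after a consonant, before a consonant other than r, m, n, p, b, f, v)
  mokug → mogug   (k→g between vowels (before a back vowel))
So the Ortore cognate is 'mogug'.

mogug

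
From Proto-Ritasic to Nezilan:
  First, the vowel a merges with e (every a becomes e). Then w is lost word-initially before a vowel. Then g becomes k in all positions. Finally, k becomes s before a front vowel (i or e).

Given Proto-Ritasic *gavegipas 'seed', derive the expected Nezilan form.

Nezilan: start from *gavegipas.
  rule 1 (vowel merger): gavegipas → gevegipes
  rule 2: no change — gevegipes
  rule 3 (unconditioned shift): gevegipes → kevekipes
  rule 4 (palatalisation): kevekipes → sevesipes
  ⇒ Nezilan sevesipes

sevesipes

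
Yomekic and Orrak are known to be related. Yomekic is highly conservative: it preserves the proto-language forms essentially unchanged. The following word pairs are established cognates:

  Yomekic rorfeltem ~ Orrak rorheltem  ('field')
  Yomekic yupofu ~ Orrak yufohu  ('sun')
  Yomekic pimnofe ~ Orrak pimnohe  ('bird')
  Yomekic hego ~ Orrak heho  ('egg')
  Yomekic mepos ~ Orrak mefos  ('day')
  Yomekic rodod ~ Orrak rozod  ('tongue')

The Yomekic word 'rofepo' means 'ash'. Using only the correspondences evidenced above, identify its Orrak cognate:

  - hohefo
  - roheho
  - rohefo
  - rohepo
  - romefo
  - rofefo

pimnofe ~ pimnohe — Yomekic f corresponds to Orrak h between vowels (before a front vowel).
yupofu ~ yufohu, mepos ~ mefos — Yomekic p corresponds to Orrak f between vowels (before a back vowel).
Applying these to Yomekic 'rofepo':
  rofepo → rohepo   (f→h between vowels (before a front vowel))
  rohepo → rohefo   (p→f between vowels (before a back vowel))
So the Orrak cognate is 'rohefo'.

rohefo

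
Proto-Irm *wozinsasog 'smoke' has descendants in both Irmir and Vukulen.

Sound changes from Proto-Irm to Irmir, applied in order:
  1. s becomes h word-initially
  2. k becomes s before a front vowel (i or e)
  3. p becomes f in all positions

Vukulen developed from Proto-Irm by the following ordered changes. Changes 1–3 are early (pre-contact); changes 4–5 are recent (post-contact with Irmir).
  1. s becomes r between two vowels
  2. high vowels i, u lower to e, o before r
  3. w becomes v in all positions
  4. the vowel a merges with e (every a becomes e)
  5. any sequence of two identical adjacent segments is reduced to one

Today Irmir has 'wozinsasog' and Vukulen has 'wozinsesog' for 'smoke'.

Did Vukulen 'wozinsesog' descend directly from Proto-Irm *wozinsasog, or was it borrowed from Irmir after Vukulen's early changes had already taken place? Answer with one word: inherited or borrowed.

If inherited, *wozinsasog would pass through all of Vukulen's changes:
Vukulen: *wozinsasog
  wozinsasog → wozinsarog   [rhotacism]
  wozinsarog (rule 2 does not apply)
  wozinsarog → vozinsarog   [unconditioned shift]
  vozinsarog → vozinserog   [vowel merger]
  vozinserog (rule 5 does not apply)
  giving Vukulen vozinserog.
If borrowed from Irmir 'wozinsasog' after the early changes, it would undergo only the recent ones:
  rule 4 (vowel merger): wozinsasog → wozinsesog
  rule 5 (degemination): no change (wozinsesog)
  ⇒ as a loan: wozinsesog
Vukulen 'wozinsesog' matches the loan outcome 'wozinsesog', not the inherited 'vozinserog' — it skipped the early Vukulen changes, so it was borrowed from Irmir.

borrowed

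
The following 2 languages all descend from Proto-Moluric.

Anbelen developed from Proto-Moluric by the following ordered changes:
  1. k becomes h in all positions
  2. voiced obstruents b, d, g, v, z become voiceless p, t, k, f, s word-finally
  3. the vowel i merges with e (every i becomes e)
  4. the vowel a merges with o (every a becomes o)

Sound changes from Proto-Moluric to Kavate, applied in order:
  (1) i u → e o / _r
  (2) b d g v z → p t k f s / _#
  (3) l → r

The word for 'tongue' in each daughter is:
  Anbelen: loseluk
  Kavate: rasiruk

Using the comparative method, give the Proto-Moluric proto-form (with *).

Position 2: Anbelen has o, Kavate has a. Kavate preserves a here (none of its changes turn any other segment into a), so the proto-segment is *a.
Position 4: Anbelen has e, Kavate has i. Kavate preserves i here (none of its changes turn any other segment into i), so the proto-segment is *i.
This points to *lasilug. Verify forward in each daughter:
Anbelen: start from *lasilug.
  rule 1: no change — lasilug
  rule 2 (final devoicing): lasilug → lasiluk
  rule 3 (vowel merger): lasiluk → laseluk
  rule 4 (vowel merger): laseluk → loseluk
  ⇒ Anbelen loseluk
Kavate: start from *lasilug.
  rule 1: no change — lasilug
  rule 2 (final devoicing): lasilug → lasiluk
  rule 3 (unconditioned shift): lasiluk → rasiruk
  ⇒ Kavate rasiruk
Only *lasilug yields all of Anbelen loseluk, Kavate rasiruk.

*lasilug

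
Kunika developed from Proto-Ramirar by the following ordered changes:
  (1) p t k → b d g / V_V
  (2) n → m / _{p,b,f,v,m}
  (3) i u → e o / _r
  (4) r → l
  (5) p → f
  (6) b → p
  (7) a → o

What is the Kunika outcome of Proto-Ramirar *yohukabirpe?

Kunika: start from *yohukabirpe.
  rule 1 (intervocalic voicing): yohukabirpe → yohugabirpe
  rule 2: no change — yohugabirpe
  rule 3 (pre-rhotic lowering): yohugabirpe → yohugaberpe
  rule 4 (unconditioned shift): yohugaberpe → yohugabelpe
  rule 5 (unconditioned shift): yohugabelpe → yohugabelfe
  rule 6 (unconditioned shift): yohugabelfe → yohugapelfe
  rule 7 (vowel merger): yohugapelfe → yohugopelfe
  ⇒ Kunika yohugopelfe

yohugopelfe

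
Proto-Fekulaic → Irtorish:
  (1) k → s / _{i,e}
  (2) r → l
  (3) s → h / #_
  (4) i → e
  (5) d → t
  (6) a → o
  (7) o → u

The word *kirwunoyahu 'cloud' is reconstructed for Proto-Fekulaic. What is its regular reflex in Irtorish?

helwunuyuhu

Irtorish: *kirwunoyahu > sirwunoyahu > silwunoyahu > hilwunoyahu > helwunoyahu > helwunoyohu > helwunuyuhu  (by palatalisation, unconditioned shift, debuccalisation, vowel merger, vowel merger, vowel merger)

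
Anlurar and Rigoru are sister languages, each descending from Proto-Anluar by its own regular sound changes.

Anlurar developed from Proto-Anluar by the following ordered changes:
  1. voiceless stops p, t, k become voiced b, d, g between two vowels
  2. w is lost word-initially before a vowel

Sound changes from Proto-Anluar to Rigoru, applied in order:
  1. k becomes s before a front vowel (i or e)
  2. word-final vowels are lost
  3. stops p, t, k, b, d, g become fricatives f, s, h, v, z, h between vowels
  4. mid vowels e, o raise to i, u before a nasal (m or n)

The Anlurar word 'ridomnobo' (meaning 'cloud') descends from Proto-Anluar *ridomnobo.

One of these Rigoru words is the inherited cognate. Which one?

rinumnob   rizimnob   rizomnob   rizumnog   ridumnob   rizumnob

rizumnob

Rigoru: *ridomnobo
  ridomnobo (rule 1 does not apply)
  ridomnobo → ridomnob   [apocope]
  ridomnob → rizomnob   [intervocalic lenition]
  rizomnob → rizumnob   [pre-nasal raising]
  giving Rigoru rizumnob.
The other candidates each miss or misapply at least one Rigoru change.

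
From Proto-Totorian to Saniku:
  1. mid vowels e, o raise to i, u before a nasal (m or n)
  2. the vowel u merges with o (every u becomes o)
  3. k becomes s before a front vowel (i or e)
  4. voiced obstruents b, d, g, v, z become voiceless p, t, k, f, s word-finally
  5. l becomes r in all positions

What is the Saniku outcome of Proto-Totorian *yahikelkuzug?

yahiserkozok

Saniku: *yahikelkuzug > yahikelkozog > yahiselkozog > yahiselkozok > yahiserkozok  (by vowel merger, palatalisation, final devoicing, unconditioned shift)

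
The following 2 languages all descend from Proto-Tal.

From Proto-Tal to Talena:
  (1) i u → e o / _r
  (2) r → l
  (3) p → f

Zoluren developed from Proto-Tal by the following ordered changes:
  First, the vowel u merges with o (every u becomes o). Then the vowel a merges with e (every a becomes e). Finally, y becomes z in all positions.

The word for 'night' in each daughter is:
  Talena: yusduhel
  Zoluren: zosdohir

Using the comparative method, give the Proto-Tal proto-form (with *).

*yusduhir

Position 1: Talena has y, Zoluren has z. Talena preserves y here (none of its changes turn any other segment into y), so the proto-segment is *y.
Position 2: Talena has u, Zoluren has o. Talena preserves u here (none of its changes turn any other segment into u), so the proto-segment is *u.
Continuing position by position gives *yusduhir; check it forward:
Talena: *yusduhir
  yusduhir → yusduher   [pre-rhotic lowering]
  yusduher → yusduhel   [unconditioned shift]
  yusduhel (rule 3 does not apply)
  giving Talena yusduhel.
Zoluren: start from *yusduhir.
  rule 1 (vowel merger): yusduhir → yosdohir
  rule 2: no change — yosdohir
  rule 3 (unconditioned shift): yosdohir → zosdohir
  ⇒ Zoluren zosdohir
Only *yusduhir yields all of Talena yusduhel, Zoluren zosdohir.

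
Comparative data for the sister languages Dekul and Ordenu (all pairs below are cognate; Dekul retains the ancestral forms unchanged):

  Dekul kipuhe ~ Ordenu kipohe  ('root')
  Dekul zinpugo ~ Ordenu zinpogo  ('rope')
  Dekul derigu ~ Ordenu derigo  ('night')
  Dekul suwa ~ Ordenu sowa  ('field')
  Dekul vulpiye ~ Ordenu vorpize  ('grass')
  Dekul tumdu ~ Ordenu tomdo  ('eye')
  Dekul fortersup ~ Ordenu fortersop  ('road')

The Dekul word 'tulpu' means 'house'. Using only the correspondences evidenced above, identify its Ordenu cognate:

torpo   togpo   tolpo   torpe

torpo

kipuhe ~ kipohe, zinpugo ~ zinpogo — Dekul u corresponds to Ordenu o after a consonant, before a consonant other than r, m, n, p, b, f, v.
vulpiye ~ vorpize — Dekul l corresponds to Ordenu r after a vowel, before a labial obstruent.
derigu ~ derigo, tumdu ~ tomdo — Dekul u corresponds to Ordenu o word-finally.
Applying these to Dekul 'tulpu':
  tulpu → tolpu   (u→o after a consonant, before a consonant other than r, m, n, p, b, f, v)
  tolpu → torpu   (l→r after a vowel, before a labial obstruent)
  torpu → torpo   (u→o word-finally)
So the Ordenu cognate is 'torpo'.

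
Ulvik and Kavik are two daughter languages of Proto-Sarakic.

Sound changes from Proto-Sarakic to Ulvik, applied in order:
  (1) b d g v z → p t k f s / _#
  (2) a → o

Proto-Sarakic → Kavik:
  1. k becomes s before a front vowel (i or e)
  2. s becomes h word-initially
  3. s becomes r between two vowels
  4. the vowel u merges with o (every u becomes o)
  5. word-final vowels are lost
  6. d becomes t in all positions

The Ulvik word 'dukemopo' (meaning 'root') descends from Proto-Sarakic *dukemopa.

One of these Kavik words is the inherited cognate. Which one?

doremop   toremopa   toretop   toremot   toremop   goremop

toremop

Kavik: *dukemopa
  dukemopa → dusemopa   [palatalisation]
  dusemopa (rule 2 does not apply)
  dusemopa → duremopa   [rhotacism]
  duremopa → doremopa   [vowel merger]
  doremopa → doremop   [apocope]
  doremop → toremop   [unconditioned shift]
  giving Kavik toremop.
Only 'toremop' matches the regular Kavik development of *dukemopa.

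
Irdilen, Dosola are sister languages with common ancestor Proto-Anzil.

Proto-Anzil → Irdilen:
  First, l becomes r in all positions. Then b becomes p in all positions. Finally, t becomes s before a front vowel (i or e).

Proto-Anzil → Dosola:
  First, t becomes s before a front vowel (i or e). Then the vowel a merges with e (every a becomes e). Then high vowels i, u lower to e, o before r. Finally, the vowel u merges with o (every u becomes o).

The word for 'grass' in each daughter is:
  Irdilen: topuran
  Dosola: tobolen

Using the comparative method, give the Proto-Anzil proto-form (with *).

Position 6: Irdilen has a, Dosola has e. Irdilen preserves a here (none of its changes turn any other segment into a), so the proto-segment is *a.
Position 4: Irdilen has u, Dosola has o. Irdilen preserves u here (none of its changes turn any other segment into u), so the proto-segment is *u.
Position 5: Irdilen has r, Dosola has l. Dosola preserves l here (none of its changes turn any other segment into l), so the proto-segment is *l.
Continuing position by position gives *tobulan; check it forward:
Irdilen: *tobulan > toburan > topuran  (by unconditioned shift, unconditioned shift)
Dosola: *tobulan > tobulen > tobolen  (by vowel merger, vowel merger)
No other proto-form is consistent with every reflex, so the reconstruction is *tobulan.

*tobulan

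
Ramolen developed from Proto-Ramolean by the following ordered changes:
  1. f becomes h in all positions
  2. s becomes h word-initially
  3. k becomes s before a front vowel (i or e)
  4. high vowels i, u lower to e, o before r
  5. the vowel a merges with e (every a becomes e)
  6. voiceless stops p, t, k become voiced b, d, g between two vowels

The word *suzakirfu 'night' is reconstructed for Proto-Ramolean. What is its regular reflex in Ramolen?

huzeserhu

Ramolen: *suzakirfu
  suzakirfu → suzakirhu   [unconditioned shift]
  suzakirhu → huzakirhu   [debuccalisation]
  huzakirhu → huzasirhu   [palatalisation]
  huzasirhu → huzaserhu   [pre-rhotic lowering]
  huzaserhu → huzeserhu   [vowel merger]
  huzeserhu (rule 6 does not apply)
  giving Ramolen huzeserhu.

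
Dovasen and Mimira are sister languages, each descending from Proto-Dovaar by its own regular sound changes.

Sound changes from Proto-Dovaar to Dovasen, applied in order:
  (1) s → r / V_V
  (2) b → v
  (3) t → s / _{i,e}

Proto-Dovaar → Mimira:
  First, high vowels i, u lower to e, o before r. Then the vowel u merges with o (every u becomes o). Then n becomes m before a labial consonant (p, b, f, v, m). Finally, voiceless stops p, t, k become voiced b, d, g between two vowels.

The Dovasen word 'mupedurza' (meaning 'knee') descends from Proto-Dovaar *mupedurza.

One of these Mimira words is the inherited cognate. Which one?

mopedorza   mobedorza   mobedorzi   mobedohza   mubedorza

Mimira: start from *mupedurza.
  rule 1 (pre-rhotic lowering): mupedurza → mupedorza
  rule 2 (vowel merger): mupedorza → mopedorza
  rule 3: no change — mopedorza
  rule 4 (intervocalic voicing): mopedorza → mobedorza
  ⇒ Mimira mobedorza

mobedorza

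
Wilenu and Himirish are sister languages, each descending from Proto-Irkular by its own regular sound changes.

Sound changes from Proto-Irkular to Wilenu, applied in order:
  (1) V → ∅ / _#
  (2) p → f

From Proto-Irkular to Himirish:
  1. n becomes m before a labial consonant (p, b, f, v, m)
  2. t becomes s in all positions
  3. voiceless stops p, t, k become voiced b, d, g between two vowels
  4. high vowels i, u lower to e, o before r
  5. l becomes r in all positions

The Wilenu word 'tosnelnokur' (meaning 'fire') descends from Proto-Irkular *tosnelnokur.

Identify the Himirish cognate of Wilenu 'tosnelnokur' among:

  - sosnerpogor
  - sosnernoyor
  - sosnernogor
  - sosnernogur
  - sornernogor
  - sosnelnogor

sosnernogor

Himirish: start from *tosnelnokur.
  rule 1: no change — tosnelnokur
  rule 2 (unconditioned shift): tosnelnokur → sosnelnokur
  rule 3 (intervocalic voicing): sosnelnokur → sosnelnogur
  rule 4 (pre-rhotic lowering): sosnelnogur → sosnelnogor
  rule 5 (unconditioned shift): sosnelnogor → sosnernogor
  ⇒ Himirish sosnernogor
Among the options, 'sosnernogor' alone shows every Himirish change applied in order.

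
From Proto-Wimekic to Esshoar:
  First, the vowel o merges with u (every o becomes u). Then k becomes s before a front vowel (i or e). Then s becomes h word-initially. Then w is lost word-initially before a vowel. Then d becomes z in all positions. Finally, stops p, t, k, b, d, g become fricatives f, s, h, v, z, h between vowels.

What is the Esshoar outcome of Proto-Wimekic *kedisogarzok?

Esshoar: *kedisogarzok
  kedisogarzok → kedisugarzuk   [vowel merger]
  kedisugarzuk → sedisugarzuk   [palatalisation]
  sedisugarzuk → hedisugarzuk   [debuccalisation]
  hedisugarzuk (rule 4 does not apply)
  hedisugarzuk → hezisugarzuk   [unconditioned shift]
  hezisugarzuk → hezisuharzuk   [intervocalic lenition]
  giving Esshoar hezisuharzuk.

hezisuharzuk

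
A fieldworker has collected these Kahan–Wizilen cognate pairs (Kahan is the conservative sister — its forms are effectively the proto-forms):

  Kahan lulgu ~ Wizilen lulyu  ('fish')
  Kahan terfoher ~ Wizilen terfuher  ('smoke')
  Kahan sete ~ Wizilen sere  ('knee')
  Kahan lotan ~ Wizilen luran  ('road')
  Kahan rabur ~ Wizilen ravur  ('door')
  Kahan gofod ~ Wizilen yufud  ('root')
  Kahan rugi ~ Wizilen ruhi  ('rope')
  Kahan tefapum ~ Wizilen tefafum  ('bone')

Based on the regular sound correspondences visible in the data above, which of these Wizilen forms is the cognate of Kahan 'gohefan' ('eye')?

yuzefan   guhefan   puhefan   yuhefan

yuhefan

gofod ~ yufud — Kahan g corresponds to Wizilen y word-initially before a back vowel.
terfoher ~ terfuher, lotan ~ luran — Kahan o corresponds to Wizilen u after a consonant, before a consonant other than r, m, n, p, b, f, v.
Applying these to Kahan 'gohefan':
  gohefan → yohefan   (g→y word-initially before a back vowel)
  yohefan → yuhefan   (o→u after a consonant, before a consonant other than r, m, n, p, b, f, v)
So the Wizilen cognate is 'yuhefan'.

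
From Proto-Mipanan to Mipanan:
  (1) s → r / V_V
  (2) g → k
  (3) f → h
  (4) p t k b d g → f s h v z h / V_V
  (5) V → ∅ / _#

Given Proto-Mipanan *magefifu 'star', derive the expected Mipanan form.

mahehih

Mipanan: *magefifu > makefifu > makehihu > mahehihu > mahehih  (by unconditioned shift, unconditioned shift, intervocalic lenition, apocope)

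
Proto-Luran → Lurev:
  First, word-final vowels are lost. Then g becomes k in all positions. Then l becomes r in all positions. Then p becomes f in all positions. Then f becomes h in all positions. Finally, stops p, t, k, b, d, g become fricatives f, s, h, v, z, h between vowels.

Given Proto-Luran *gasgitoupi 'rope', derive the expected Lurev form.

kaskisouh

Lurev: start from *gasgitoupi.
  rule 1 (apocope): gasgitoupi → gasgitoup
  rule 2 (unconditioned shift): gasgitoup → kaskitoup
  rule 3: no change — kaskitoup
  rule 4 (unconditioned shift): kaskitoup → kaskitouf
  rule 5 (unconditioned shift): kaskitouf → kaskitouh
  rule 6 (intervocalic lenition): kaskitouh → kaskisouh
  ⇒ Lurev kaskisouh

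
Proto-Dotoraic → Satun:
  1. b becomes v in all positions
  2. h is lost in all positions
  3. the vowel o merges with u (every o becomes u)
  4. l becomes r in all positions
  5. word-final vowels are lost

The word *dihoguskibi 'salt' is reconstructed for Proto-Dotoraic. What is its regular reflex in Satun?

diuguskiv

Satun: start from *dihoguskibi.
  rule 1 (unconditioned shift): dihoguskibi → dihoguskivi
  rule 2 (h-loss): dihoguskivi → dioguskivi
  rule 3 (vowel merger): dioguskivi → diuguskivi
  rule 4: no change — diuguskivi
  rule 5 (apocope): diuguskivi → diuguskiv
  ⇒ Satun diuguskiv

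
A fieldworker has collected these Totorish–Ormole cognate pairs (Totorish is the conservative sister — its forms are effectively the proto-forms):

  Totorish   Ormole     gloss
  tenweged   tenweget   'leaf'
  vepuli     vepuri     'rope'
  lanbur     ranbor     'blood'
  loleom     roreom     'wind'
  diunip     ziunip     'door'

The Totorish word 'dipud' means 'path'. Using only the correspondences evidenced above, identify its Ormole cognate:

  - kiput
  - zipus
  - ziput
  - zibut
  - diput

diunip ~ ziunip — Totorish d corresponds to Ormole z word-initially before a front vowel.
tenweged ~ tenweget — Totorish d corresponds to Ormole t word-finally.
Applying these to Totorish 'dipud':
  dipud → zipud   (d→z word-initially before a front vowel)
  zipud → ziput   (d→t word-finally)
So the Ormole cognate is 'ziput'.

ziput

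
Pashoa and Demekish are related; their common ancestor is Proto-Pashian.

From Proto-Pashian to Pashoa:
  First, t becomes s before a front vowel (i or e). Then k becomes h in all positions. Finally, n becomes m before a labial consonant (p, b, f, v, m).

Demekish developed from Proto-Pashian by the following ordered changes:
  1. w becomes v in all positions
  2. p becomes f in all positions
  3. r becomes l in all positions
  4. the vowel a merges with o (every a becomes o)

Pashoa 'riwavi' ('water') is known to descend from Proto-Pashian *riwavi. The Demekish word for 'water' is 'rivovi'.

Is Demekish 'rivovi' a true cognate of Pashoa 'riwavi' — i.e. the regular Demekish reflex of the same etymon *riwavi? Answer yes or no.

no

Derive the expected Demekish reflex of *riwavi:
Demekish: *riwavi
  riwavi → rivavi   [unconditioned shift]
  rivavi (rule 2 does not apply)
  rivavi → livavi   [unconditioned shift]
  livavi → livovi   [vowel merger]
  giving Demekish livovi.
The regular Demekish reflex would be 'livovi', but the attested form is 'rivovi'. The correspondence is irregular, so they are not cognates (the Demekish form has a different source).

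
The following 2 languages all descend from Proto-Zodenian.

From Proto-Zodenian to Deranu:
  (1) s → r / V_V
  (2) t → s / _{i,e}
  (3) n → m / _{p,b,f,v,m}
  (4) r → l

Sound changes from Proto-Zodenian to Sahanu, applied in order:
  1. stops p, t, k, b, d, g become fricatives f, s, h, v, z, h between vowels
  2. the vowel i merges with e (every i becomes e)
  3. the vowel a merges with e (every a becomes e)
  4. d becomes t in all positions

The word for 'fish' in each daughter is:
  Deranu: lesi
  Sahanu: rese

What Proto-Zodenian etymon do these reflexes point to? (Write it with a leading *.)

*reti

Position 3: Deranu has s, Sahanu has s. Taking the neighbouring segments as reconstructed: Deranu s can only go back to *t; Sahanu s could go back to *t or *s — the one source consistent with every daughter is *t.
Position 4: Deranu has i, Sahanu has e. Deranu preserves i here (none of its changes turn any other segment into i), so the proto-segment is *i.
Position 1: Deranu has l, Sahanu has r. Sahanu preserves r here (none of its changes turn any other segment into r), so the proto-segment is *r.
Continuing position by position gives *reti; check it forward:
Deranu: start from *reti.
  rule 1: no change — reti
  rule 2 (palatalisation): reti → resi
  rule 3: no change — resi
  rule 4 (unconditioned shift): resi → lesi
  ⇒ Deranu lesi
Sahanu: start from *reti.
  rule 1 (intervocalic lenition): reti → resi
  rule 2 (vowel merger): resi → rese
  rule 3: no change — rese
  rule 4: no change — rese
  ⇒ Sahanu rese
No other proto-form is consistent with every reflex, so the reconstruction is *reti.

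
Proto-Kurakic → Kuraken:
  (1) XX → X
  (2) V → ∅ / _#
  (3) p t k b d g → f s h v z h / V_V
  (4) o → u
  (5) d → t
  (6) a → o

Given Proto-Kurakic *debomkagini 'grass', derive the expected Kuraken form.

tevumkohin

Kuraken: *debomkagini
  debomkagini (rule 1 does not apply)
  debomkagini → debomkagin   [apocope]
  debomkagin → devomkahin   [intervocalic lenition]
  devomkahin → devumkahin   [vowel merger]
  devumkahin → tevumkahin   [unconditioned shift]
  tevumkahin → tevumkohin   [vowel merger]
  giving Kuraken tevumkohin.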